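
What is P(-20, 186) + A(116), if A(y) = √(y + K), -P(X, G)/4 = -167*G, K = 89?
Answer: 124248 + √205 ≈ 1.2426e+5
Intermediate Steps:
P(X, G) = 668*G (P(X, G) = -(-668)*G = 668*G)
A(y) = √(89 + y) (A(y) = √(y + 89) = √(89 + y))
P(-20, 186) + A(116) = 668*186 + √(89 + 116) = 124248 + √205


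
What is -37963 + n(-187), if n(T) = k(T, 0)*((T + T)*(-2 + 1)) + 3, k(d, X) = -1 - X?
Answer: -38334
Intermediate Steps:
n(T) = 3 + 2*T (n(T) = (-1 - 1*0)*((T + T)*(-2 + 1)) + 3 = (-1 + 0)*((2*T)*(-1)) + 3 = -(-2)*T + 3 = 2*T + 3 = 3 + 2*T)
-37963 + n(-187) = -37963 + (3 + 2*(-187)) = -37963 + (3 - 374) = -37963 - 371 = -38334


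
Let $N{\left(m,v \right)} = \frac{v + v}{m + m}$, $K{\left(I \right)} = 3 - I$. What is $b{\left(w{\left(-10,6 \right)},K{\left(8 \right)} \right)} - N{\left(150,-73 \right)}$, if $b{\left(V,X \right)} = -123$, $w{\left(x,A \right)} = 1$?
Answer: $- \frac{18377}{150} \approx -122.51$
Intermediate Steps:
$N{\left(m,v \right)} = \frac{v}{m}$ ($N{\left(m,v \right)} = \frac{2 v}{2 m} = 2 v \frac{1}{2 m} = \frac{v}{m}$)
$b{\left(w{\left(-10,6 \right)},K{\left(8 \right)} \right)} - N{\left(150,-73 \right)} = -123 - - \frac{73}{150} = -123 + \frac{73}{150} = - \frac{18377}{150}$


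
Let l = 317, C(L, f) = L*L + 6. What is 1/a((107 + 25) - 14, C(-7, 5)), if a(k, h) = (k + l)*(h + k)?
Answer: 1/75255 ≈ 1.3288e-5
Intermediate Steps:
C(L, f) = 6 + L**2 (C(L, f) = L**2 + 6 = 6 + L**2)
a(k, h) = (317 + k)*(h + k) (a(k, h) = (k + 317)*(h + k) = (317 + k)*(h + k))
1/a((107 + 25) - 14, C(-7, 5)) = 1/(((107 + 25) - 14)**2 + 317*(6 + (-7)**2) + 317*((107 + 25) - 14) + (6 + (-7)**2)*((107 + 25) - 14)) = 1/((132 - 14)**2 + 317*(6 + 49) + 317*(132 - 14) + (6 + 49)*(132 - 14)) = 1/(118**2 + 317*55 + 317*118 + 55*118) = 1/(13924 + 17435 + 37406 + 6490) = 1/75255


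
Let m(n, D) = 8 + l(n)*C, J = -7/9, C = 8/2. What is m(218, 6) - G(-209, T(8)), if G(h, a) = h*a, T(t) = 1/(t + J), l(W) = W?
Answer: 59081/65 ≈ 908.94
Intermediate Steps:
C = 4 (C = 8*(½) = 4)
J = -7/9 (J = -7*⅑ = -7/9 ≈ -0.77778)
T(t) = 1/(-7/9 + t) (T(t) = 1/(t - 7/9) = 1/(-7/9 + t))
G(h, a) = a*h
m(n, D) = 8 + 4*n (m(n, D) = 8 + n*4 = 8 + 4*n)
m(218, 6) - G(-209, T(8)) = (8 + 4*218) - 9/(-7 + 9*8)*(-209) = (8 + 872) - 9/(-7 + 72)*(-209) = 880 - 9/65*(-209) = 880 - 9*(1/65)*(-209) = 880 - 9*(-209)/65 = 880 - 1*(-1881/65) = 880 + 1881/65 = 59081/65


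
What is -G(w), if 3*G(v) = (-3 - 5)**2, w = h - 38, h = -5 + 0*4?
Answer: -64/3 ≈ -21.333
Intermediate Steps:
h = -5 (h = -5 + 0 = -5)
w = -43 (w = -5 - 38 = -43)
G(v) = 64/3 (G(v) = (-3 - 5)**2/3 = (1/3)*(-8)**2 = (1/3)*64 = 64/3)
-G(w) = -1*64/3 = -64/3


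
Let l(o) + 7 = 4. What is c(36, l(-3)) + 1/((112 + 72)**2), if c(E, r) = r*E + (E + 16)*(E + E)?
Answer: 123100417/33856 ≈ 3636.0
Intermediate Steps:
l(o) = -3 (l(o) = -7 + 4 = -3)
c(E, r) = E*r + 2*E*(16 + E) (c(E, r) = E*r + (16 + E)*(2*E) = E*r + 2*E*(16 + E))
c(36, l(-3)) + 1/((112 + 72)**2) = 36*(32 - 3 + 2*36) + 1/((112 + 72)**2) = 36*(32 - 3 + 72) + 1/(184**2) = 36*101 + 1/33856 = 3636 + 1/33856 = 123100417/33856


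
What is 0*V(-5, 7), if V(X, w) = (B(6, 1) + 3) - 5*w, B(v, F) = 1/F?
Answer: 0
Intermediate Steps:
V(X, w) = 4 - 5*w (V(X, w) = (1/1 + 3) - 5*w = (1 + 3) - 5*w = 4 - 5*w)
0*V(-5, 7) = 0*(4 - 5*7) = 0*(4 - 35) = 0*(-31) = 0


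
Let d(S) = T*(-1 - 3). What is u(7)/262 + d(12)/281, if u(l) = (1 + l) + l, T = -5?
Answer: 9455/73622 ≈ 0.12843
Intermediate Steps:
u(l) = 1 + 2*l
d(S) = 20 (d(S) = -5*(-1 - 3) = -5*(-4) = 20)
u(7)/262 + d(12)/281 = (1 + 2*7)/262 + 20/281 = (1 + 14)*(1/262) + 20*(1/281) = 15*(1/262) + 20/281 = 15/262 + 20/281 = 9455/73622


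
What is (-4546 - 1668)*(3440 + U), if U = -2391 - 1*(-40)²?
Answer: 3423914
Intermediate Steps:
U = -3991 (U = -2391 - 1*1600 = -2391 - 1600 = -3991)
(-4546 - 1668)*(3440 + U) = (-4546 - 1668)*(3440 - 3991) = -6214*(-551) = 3423914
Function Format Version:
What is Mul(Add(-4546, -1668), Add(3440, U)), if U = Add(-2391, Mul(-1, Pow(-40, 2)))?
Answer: 3423914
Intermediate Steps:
U = -3991 (U = Add(-2391, Mul(-1, 1600)) = Add(-2391, -1600) = -3991)
Mul(Add(-4546, -1668), Add(3440, U)) = Mul(Add(-4546, -1668), Add(3440, -3991)) = Mul(-6214, -551) = 3423914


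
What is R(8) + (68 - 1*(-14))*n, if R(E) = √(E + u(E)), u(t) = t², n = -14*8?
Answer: -9184 + 6*√2 ≈ -9175.5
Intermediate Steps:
n = -112
R(E) = √(E + E²)
R(8) + (68 - 1*(-14))*n = √(8*(1 + 8)) + (68 - 1*(-14))*(-112) = √(8*9) + (68 + 14)*(-112) = √72 + 82*(-112) = 6*√2 - 9184 = -9184 + 6*√2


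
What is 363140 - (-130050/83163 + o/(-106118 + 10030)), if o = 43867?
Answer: 967285220838627/2663655448 ≈ 3.6314e+5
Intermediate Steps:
363140 - (-130050/83163 + o/(-106118 + 10030)) = 363140 - (-130050/83163 + 43867/(-106118 + 10030)) = 363140 - (-130050*1/83163 + 43867/(-96088)) = 363140 - (-43350/27721 + 43867*(-1/96088)) = 363140 - (-43350/27721 - 43867/96088) = 363140 - 1*(-5381451907/2663655448) = 363140 + 5381451907/2663655448 = 967285220838627/2663655448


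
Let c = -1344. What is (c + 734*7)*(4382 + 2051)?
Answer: 24406802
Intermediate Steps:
(c + 734*7)*(4382 + 2051) = (-1344 + 734*7)*(4382 + 2051) = (-1344 + 5138)*6433 = 3794*6433 = 24406802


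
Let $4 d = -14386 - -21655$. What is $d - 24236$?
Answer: $- \frac{89675}{4} \approx -22419.0$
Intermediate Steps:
$d = \frac{7269}{4}$ ($d = \frac{-14386 - -21655}{4} = \frac{-14386 + 21655}{4} = \frac{1}{4} \cdot 7269 = \frac{7269}{4} \approx 1817.3$)
$d - 24236 = \frac{7269}{4} - 24236 = - \frac{89675}{4}$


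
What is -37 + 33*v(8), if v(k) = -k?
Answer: -301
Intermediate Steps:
-37 + 33*v(8) = -37 + 33*(-1*8) = -37 + 33*(-8) = -37 - 264 = -301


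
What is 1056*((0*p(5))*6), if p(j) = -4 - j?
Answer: 0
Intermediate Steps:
1056*((0*p(5))*6) = 1056*((0*(-4 - 1*5))*6) = 1056*((0*(-4 - 5))*6) = 1056*((0*(-9))*6) = 1056*(0*6) = 1056*0 = 0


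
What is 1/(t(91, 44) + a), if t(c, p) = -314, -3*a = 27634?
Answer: -3/28576 ≈ -0.00010498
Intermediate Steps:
a = -27634/3 (a = -⅓*27634 = -27634/3 ≈ -9211.3)
1/(t(91, 44) + a) = 1/(-314 - 27634/3) = 1/(-28576/3) = -3/28576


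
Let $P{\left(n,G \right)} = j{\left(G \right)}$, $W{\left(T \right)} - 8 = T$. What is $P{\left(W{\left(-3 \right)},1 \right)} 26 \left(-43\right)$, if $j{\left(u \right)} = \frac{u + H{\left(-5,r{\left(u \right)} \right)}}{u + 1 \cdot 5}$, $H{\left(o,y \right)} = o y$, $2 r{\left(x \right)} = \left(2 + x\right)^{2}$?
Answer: $\frac{24037}{6} \approx 4006.2$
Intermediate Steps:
$W{\left(T \right)} = 8 + T$
$r{\left(x \right)} = \frac{\left(2 + x\right)^{2}}{2}$
$j{\left(u \right)} = \frac{u - \frac{5 \left(2 + u\right)^{2}}{2}}{5 + u}$ ($j{\left(u \right)} = \frac{u - 5 \frac{\left(2 + u\right)^{2}}{2}}{u + 1 \cdot 5} = \frac{u - \frac{5 \left(2 + u\right)^{2}}{2}}{u + 5} = \frac{u - \frac{5 \left(2 + u\right)^{2}}{2}}{5 + u}$)
$P{\left(n,G \right)} = \frac{G - \frac{5 \left(2 + G\right)^{2}}{2}}{5 + G}$
$P{\left(W{\left(-3 \right)},1 \right)} 26 \left(-43\right) = \frac{1 - \frac{5 \left(2 + 1\right)^{2}}{2}}{5 + 1} \cdot 26 \left(-43\right) = \frac{1 - \frac{5 \cdot 3^{2}}{2}}{6} \cdot 26 \left(-43\right) = \frac{1 - \frac{45}{2}}{6} \cdot 26 \left(-43\right) = \frac{1}{6} \left(- \frac{43}{2}\right) 26 \left(-43\right) = \left(- \frac{43}{12}\right) 26 \left(-43\right) = \left(- \frac{559}{6}\right) \left(-43\right) = \frac{24037}{6}$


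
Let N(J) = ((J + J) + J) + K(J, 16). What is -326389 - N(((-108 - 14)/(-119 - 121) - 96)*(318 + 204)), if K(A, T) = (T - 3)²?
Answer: -3540361/20 ≈ -1.7702e+5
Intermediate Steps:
K(A, T) = (-3 + T)²
N(J) = 169 + 3*J (N(J) = ((J + J) + J) + (-3 + 16)² = (2*J + J) + 13² = 3*J + 169 = 169 + 3*J)
-326389 - N(((-108 - 14)/(-119 - 121) - 96)*(318 + 204)) = -326389 - (169 + 3*(((-108 - 14)/(-119 - 121) - 96)*(318 + 204))) = -326389 - (169 + 3*((-122/(-240) - 96)*522)) = -326389 - (169 + 3*((-122*(-1/240) - 96)*522)) = -326389 - (169 + 3*((61/120 - 96)*522)) = -326389 - (169 + 3*(-11459/120*522)) = -326389 - (169 + 3*(-996933/20)) = -326389 - (169 - 2990799/20) = -326389 - 1*(-2987419/20) = -326389 + 2987419/20 = -3540361/20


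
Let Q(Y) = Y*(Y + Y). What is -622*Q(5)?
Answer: -31100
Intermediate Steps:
Q(Y) = 2*Y² (Q(Y) = Y*(2*Y) = 2*Y²)
-622*Q(5) = -1244*5² = -1244*25 = -622*50 = -31100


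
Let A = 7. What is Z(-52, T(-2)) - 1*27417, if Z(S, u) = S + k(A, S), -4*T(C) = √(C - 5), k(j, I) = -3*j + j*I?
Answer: -27854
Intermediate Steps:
k(j, I) = -3*j + I*j
T(C) = -√(-5 + C)/4 (T(C) = -√(C - 5)/4 = -√(-5 + C)/4)
Z(S, u) = -21 + 8*S (Z(S, u) = S + 7*(-3 + S) = S + (-21 + 7*S) = -21 + 8*S)
Z(-52, T(-2)) - 1*27417 = (-21 + 8*(-52)) - 1*27417 = (-21 - 416) - 27417 = -437 - 27417 = -27854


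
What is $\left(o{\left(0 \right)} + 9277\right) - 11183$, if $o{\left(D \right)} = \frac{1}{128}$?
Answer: $- \frac{243967}{128} \approx -1906.0$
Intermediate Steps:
$o{\left(D \right)} = \frac{1}{128}$
$\left(o{\left(0 \right)} + 9277\right) - 11183 = \left(\frac{1}{128} + 9277\right) - 11183 = \frac{1187457}{128} - 11183 = - \frac{243967}{128}$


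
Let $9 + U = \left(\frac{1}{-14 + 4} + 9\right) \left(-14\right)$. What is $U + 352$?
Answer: $\frac{1092}{5} \approx 218.4$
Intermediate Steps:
$U = - \frac{668}{5}$ ($U = -9 + \left(\frac{1}{-14 + 4} + 9\right) \left(-14\right) = -9 + \left(\frac{1}{-10} + 9\right) \left(-14\right) = -9 + \left(- \frac{1}{10} + 9\right) \left(-14\right) = -9 + \frac{89}{10} \left(-14\right) = -9 - \frac{623}{5} = - \frac{668}{5} \approx -133.6$)
$U + 352 = - \frac{668}{5} + 352 = \frac{1092}{5}$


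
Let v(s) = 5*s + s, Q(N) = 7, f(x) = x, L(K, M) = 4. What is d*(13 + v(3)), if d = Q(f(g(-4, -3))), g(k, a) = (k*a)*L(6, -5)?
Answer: 217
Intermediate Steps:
g(k, a) = 4*a*k (g(k, a) = (k*a)*4 = (a*k)*4 = 4*a*k)
v(s) = 6*s
d = 7
d*(13 + v(3)) = 7*(13 + 6*3) = 7*(13 + 18) = 7*31 = 217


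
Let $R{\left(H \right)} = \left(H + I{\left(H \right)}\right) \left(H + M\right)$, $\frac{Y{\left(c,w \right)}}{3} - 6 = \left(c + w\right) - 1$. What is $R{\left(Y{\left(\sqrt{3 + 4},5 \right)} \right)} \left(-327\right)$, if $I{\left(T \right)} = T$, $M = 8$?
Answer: $-786762 - 133416 \sqrt{7} \approx -1.1397 \cdot 10^{6}$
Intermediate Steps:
$Y{\left(c,w \right)} = 15 + 3 c + 3 w$ ($Y{\left(c,w \right)} = 18 + 3 \left(\left(c + w\right) - 1\right) = 18 + 3 \left(-1 + c + w\right) = 18 + \left(-3 + 3 c + 3 w\right) = 15 + 3 c + 3 w$)
$R{\left(H \right)} = 2 H \left(8 + H\right)$ ($R{\left(H \right)} = \left(H + H\right) \left(H + 8\right) = 2 H \left(8 + H\right)$)
$R{\left(Y{\left(\sqrt{3 + 4},5 \right)} \right)} \left(-327\right) = 2 \left(15 + 3 \sqrt{3 + 4} + 3 \cdot 5\right) \left(8 + \left(15 + 3 \sqrt{3 + 4} + 3 \cdot 5\right)\right) \left(-327\right) = 2 \left(15 + 3 \sqrt{7} + 15\right) \left(8 + \left(15 + 3 \sqrt{7} + 15\right)\right) \left(-327\right) = 2 \left(30 + 3 \sqrt{7}\right) \left(8 + \left(30 + 3 \sqrt{7}\right)\right) \left(-327\right) = 2 \left(30 + 3 \sqrt{7}\right) \left(38 + 3 \sqrt{7}\right) \left(-327\right) = - 654 \left(30 + 3 \sqrt{7}\right) \left(38 + 3 \sqrt{7}\right)$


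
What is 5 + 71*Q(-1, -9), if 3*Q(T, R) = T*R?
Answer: 218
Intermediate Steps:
Q(T, R) = R*T/3 (Q(T, R) = (T*R)/3 = (R*T)/3 = R*T/3)
5 + 71*Q(-1, -9) = 5 + 71*((1/3)*(-9)*(-1)) = 5 + 71*3 = 5 + 213 = 218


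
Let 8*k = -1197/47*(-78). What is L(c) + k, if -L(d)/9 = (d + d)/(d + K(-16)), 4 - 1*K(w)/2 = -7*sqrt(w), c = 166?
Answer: 365507235/1570364 + 41832*I/8353 ≈ 232.75 + 5.008*I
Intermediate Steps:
K(w) = 8 + 14*sqrt(w) (K(w) = 8 - (-14)*sqrt(w) = 8 + 14*sqrt(w))
L(d) = -18*d/(8 + d + 56*I) (L(d) = -9*(d + d)/(d + (8 + 14*sqrt(-16))) = -9*2*d/(d + (8 + 14*(4*I))) = -9*2*d/(d + (8 + 56*I)) = -9*2*d/(8 + d + 56*I) = -18*d/(8 + d + 56*I))
k = 46683/188 (k = (-1197/47*(-78))/8 = (1/8)*(93366/47) = 46683/188 ≈ 248.31)
L(c) + k = -18*166/(8 + 166 + 56*I) + 46683/188 = -18*166/(174 + 56*I) + 46683/188 = -18*166*(174 - 56*I)/33412 + 46683/188 = (-129978/8353 + 41832*I/8353) + 46683/188 = 365507235/1570364 + 41832*I/8353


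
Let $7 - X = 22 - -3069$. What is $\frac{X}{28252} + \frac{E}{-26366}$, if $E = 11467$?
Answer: $- \frac{101319607}{186223058} \approx -0.54408$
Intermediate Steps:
$X = -3084$ ($X = 7 - \left(22 - -3069\right) = 7 - \left(22 + 3069\right) = 7 - 3091 = -3084$)
$\frac{X}{28252} + \frac{E}{-26366} = - \frac{3084}{28252} + \frac{11467}{-26366} = \left(-3084\right) \frac{1}{28252} + 11467 \left(- \frac{1}{26366}\right) = - \frac{771}{7063} - \frac{11467}{26366} = - \frac{101319607}{186223058}$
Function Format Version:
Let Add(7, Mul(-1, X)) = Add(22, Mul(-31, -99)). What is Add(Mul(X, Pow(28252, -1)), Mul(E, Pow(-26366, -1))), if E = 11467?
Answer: Rational(-101319607, 186223058) ≈ -0.54408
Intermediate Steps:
X = -3084 (X = Add(7, Mul(-1, Add(22, Mul(-31, -99)))) = Add(7, Mul(-1, Add(22, 3069))) = Add(7, Mul(-1, 3091)) = Add(7, -3091) = -3084)
Add(Mul(X, Pow(28252, -1)), Mul(E, Pow(-26366, -1))) = Add(Mul(-3084, Pow(28252, -1)), Mul(11467, Pow(-26366, -1))) = Add(Mul(-3084, Rational(1, 28252)), Mul(11467, Rational(-1, 26366))) = Add(Rational(-771, 7063), Rational(-11467, 26366)) = Rational(-101319607, 186223058)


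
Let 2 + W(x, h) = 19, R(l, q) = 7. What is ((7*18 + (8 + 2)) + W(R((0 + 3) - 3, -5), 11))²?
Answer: 23409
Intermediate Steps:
W(x, h) = 17 (W(x, h) = -2 + 19 = 17)
((7*18 + (8 + 2)) + W(R((0 + 3) - 3, -5), 11))² = ((7*18 + (8 + 2)) + 17)² = ((126 + 10) + 17)² = (136 + 17)² = 153² = 23409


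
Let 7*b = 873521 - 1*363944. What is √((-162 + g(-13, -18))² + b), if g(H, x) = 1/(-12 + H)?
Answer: 2*√758379706/175 ≈ 314.73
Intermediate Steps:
b = 509577/7 (b = (873521 - 1*363944)/7 = (873521 - 363944)/7 = (⅐)*509577 = 509577/7 ≈ 72797.)
√((-162 + g(-13, -18))² + b) = √((-162 + 1/(-12 - 13))² + 509577/7) = √((-162 + 1/(-25))² + 509577/7) = √((-162 - 1/25)² + 509577/7) = √((-4051/25)² + 509577/7) = √(16410601/625 + 509577/7) = √(433359832/4375) = 2*√758379706/175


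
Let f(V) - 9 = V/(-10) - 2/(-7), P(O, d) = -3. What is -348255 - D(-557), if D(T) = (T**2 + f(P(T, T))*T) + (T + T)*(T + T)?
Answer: -132591253/70 ≈ -1.8942e+6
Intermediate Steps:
f(V) = 65/7 - V/10 (f(V) = 9 + (V/(-10) - 2/(-7)) = 9 + (V*(-1/10) - 2*(-1/7)) = 9 + (-V/10 + 2/7) = 9 + (2/7 - V/10) = 65/7 - V/10)
D(T) = 5*T**2 + 671*T/70 (D(T) = (T**2 + (65/7 - 1/10*(-3))*T) + (T + T)*(T + T) = (T**2 + (65/7 + 3/10)*T) + (2*T)*(2*T) = (T**2 + 671*T/70) + 4*T**2 = 5*T**2 + 671*T/70)
-348255 - D(-557) = -348255 - (-557)*(671 + 350*(-557))/70 = -348255 - (-557)*(671 - 194950)/70 = -348255 - (-557)*(-194279)/70 = -348255 - 1*108213403/70 = -348255 - 108213403/70 = -132591253/70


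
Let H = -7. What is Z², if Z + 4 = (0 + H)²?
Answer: 2025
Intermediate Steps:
Z = 45 (Z = -4 + (0 - 7)² = -4 + (-7)² = -4 + 49 = 45)
Z² = 45² = 2025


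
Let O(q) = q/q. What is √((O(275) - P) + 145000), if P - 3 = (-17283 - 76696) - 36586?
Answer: √275563 ≈ 524.94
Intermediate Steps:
O(q) = 1
P = -130562 (P = 3 + ((-17283 - 76696) - 36586) = 3 + (-93979 - 36586) = 3 - 130565 = -130562)
√((O(275) - P) + 145000) = √((1 - 1*(-130562)) + 145000) = √((1 + 130562) + 145000) = √(130563 + 145000) = √275563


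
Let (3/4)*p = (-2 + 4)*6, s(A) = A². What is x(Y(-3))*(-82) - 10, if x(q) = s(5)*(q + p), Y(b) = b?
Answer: -26660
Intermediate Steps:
p = 16 (p = 4*((-2 + 4)*6)/3 = 4*(2*6)/3 = (4/3)*12 = 16)
x(q) = 400 + 25*q (x(q) = 5²*(q + 16) = 25*(16 + q) = 400 + 25*q)
x(Y(-3))*(-82) - 10 = (400 + 25*(-3))*(-82) - 10 = (400 - 75)*(-82) - 10 = 325*(-82) - 10 = -26650 - 10 = -26660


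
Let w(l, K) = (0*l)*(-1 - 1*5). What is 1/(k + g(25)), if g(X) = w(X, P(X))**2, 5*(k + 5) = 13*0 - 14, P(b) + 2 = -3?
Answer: -5/39 ≈ -0.12821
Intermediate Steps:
P(b) = -5 (P(b) = -2 - 3 = -5)
w(l, K) = 0 (w(l, K) = 0*(-1 - 5) = 0*(-6) = 0)
k = -39/5 (k = -5 + (13*0 - 14)/5 = -5 + (0 - 14)/5 = -5 + (1/5)*(-14) = -5 - 14/5 = -39/5 ≈ -7.8000)
g(X) = 0 (g(X) = 0**2 = 0)
1/(k + g(25)) = 1/(-39/5 + 0) = 1/(-39/5) = -5/39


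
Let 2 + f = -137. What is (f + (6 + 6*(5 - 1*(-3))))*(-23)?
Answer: 1955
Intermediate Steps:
f = -139 (f = -2 - 137 = -139)
(f + (6 + 6*(5 - 1*(-3))))*(-23) = (-139 + (6 + 6*(5 - 1*(-3))))*(-23) = (-139 + (6 + 6*(5 + 3)))*(-23) = (-139 + (6 + 6*8))*(-23) = (-139 + (6 + 48))*(-23) = (-139 + 54)*(-23) = -85*(-23) = 1955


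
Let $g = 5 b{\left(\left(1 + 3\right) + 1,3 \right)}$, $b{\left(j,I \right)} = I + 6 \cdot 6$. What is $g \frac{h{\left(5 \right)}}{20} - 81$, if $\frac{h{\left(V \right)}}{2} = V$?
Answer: $\frac{33}{2} \approx 16.5$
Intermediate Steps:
$h{\left(V \right)} = 2 V$
$b{\left(j,I \right)} = 36 + I$ ($b{\left(j,I \right)} = I + 36 = 36 + I$)
$g = 195$ ($g = 5 \left(36 + 3\right) = 5 \cdot 39 = 195$)
$g \frac{h{\left(5 \right)}}{20} - 81 = 195 \frac{2 \cdot 5}{20} - 81 = 195 \cdot 10 \cdot \frac{1}{20} - 81 = 195 \cdot \frac{1}{2} - 81 = \frac{195}{2} - 81 = \frac{33}{2}$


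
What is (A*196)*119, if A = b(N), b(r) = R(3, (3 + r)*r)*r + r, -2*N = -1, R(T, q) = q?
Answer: 64141/2 ≈ 32071.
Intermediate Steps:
N = ½ (N = -½*(-1) = ½ ≈ 0.50000)
b(r) = r + r²*(3 + r) (b(r) = ((3 + r)*r)*r + r = (r*(3 + r))*r + r = r²*(3 + r) + r = r + r²*(3 + r))
A = 11/8 (A = (1 + (3 + ½)/2)/2 = (1 + (½)*(7/2))/2 = (1 + 7/4)/2 = (½)*(11/4) = 11/8 ≈ 1.3750)
(A*196)*119 = ((11/8)*196)*119 = (539/2)*119 = 64141/2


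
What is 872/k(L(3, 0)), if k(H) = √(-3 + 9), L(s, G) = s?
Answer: 436*√6/3 ≈ 355.99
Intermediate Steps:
k(H) = √6
872/k(L(3, 0)) = 872/(√6) = 872*(√6/6) = 436*√6/3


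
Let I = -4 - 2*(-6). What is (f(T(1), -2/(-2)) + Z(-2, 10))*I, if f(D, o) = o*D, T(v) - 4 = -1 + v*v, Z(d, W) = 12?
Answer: 128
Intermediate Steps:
T(v) = 3 + v² (T(v) = 4 + (-1 + v*v) = 4 + (-1 + v²) = 3 + v²)
f(D, o) = D*o
I = 8 (I = -4 + 12 = 8)
(f(T(1), -2/(-2)) + Z(-2, 10))*I = ((3 + 1²)*(-2/(-2)) + 12)*8 = ((3 + 1)*(-2*(-½)) + 12)*8 = (4*1 + 12)*8 = (4 + 12)*8 = 16*8 = 128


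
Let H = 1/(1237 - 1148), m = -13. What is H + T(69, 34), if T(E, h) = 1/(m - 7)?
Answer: -69/1780 ≈ -0.038764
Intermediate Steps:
T(E, h) = -1/20 (T(E, h) = 1/(-13 - 7) = 1/(-20) = -1/20)
H = 1/89 ≈ 0.011236
H + T(69, 34) = 1/89 - 1/20 = -69/1780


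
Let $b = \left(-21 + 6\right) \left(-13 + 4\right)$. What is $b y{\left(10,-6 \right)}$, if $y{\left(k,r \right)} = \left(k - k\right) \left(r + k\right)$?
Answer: $0$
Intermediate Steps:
$y{\left(k,r \right)} = 0$ ($y{\left(k,r \right)} = 0 \left(k + r\right) = 0$)
$b = 135$ ($b = \left(-15\right) \left(-9\right) = 135$)
$b y{\left(10,-6 \right)} = 135 \cdot 0 = 0$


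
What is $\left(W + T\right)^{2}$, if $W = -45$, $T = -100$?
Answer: $21025$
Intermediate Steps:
$\left(W + T\right)^{2} = \left(-45 - 100\right)^{2} = \left(-145\right)^{2} = 21025$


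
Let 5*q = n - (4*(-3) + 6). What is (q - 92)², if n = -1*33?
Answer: 237169/25 ≈ 9486.8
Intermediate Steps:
n = -33
q = -27/5 (q = (-33 - (4*(-3) + 6))/5 = (-33 - (-12 + 6))/5 = (-33 - 1*(-6))/5 = (-33 + 6)/5 = (⅕)*(-27) = -27/5 ≈ -5.4000)
(q - 92)² = (-27/5 - 92)² = (-487/5)² = 237169/25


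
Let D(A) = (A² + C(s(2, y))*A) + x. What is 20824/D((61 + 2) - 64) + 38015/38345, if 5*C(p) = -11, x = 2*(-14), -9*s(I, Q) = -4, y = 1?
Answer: -199388377/237739 ≈ -838.69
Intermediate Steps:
s(I, Q) = 4/9 (s(I, Q) = -⅑*(-4) = 4/9)
x = -28
C(p) = -11/5 (C(p) = (⅕)*(-11) = -11/5)
D(A) = -28 + A² - 11*A/5 (D(A) = (A² - 11*A/5) - 28 = -28 + A² - 11*A/5)
20824/D((61 + 2) - 64) + 38015/38345 = 20824/(-28 + ((61 + 2) - 64)² - 11*((61 + 2) - 64)/5) + 38015/38345 = 20824/(-28 + (63 - 64)² - 11*(63 - 64)/5) + 38015*(1/38345) = 20824/(-28 + (-1)² - 11/5*(-1)) + 7603/7669 = 20824/(-28 + 1 + 11/5) + 7603/7669 = 20824/(-124/5) + 7603/7669 = 20824*(-5/124) + 7603/7669 = -26030/31 + 7603/7669 = -199388377/237739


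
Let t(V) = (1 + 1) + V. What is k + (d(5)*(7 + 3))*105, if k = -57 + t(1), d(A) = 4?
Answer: 4146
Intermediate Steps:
t(V) = 2 + V
k = -54 (k = -57 + (2 + 1) = -57 + 3 = -54)
k + (d(5)*(7 + 3))*105 = -54 + (4*(7 + 3))*105 = -54 + (4*10)*105 = -54 + 40*105 = -54 + 4200 = 4146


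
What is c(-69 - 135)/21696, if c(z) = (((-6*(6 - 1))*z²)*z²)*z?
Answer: 55204040160/113 ≈ 4.8853e+8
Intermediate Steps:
c(z) = -30*z⁵ (c(z) = (((-6*5)*z²)*z²)*z = ((-30*z²)*z²)*z = (-30*z⁴)*z = -30*z⁵)
c(-69 - 135)/21696 = -30*(-69 - 135)⁵/21696 = -30*(-204)⁵*(1/21696) = -30*(-353305857024)*(1/21696) = 10599175710720*(1/21696) = 55204040160/113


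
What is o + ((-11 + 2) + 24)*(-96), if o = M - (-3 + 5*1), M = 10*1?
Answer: -1432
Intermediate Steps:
M = 10
o = 8 (o = 10 - (-3 + 5*1) = 10 - (-3 + 5) = 10 - 1*2 = 10 - 2 = 8)
o + ((-11 + 2) + 24)*(-96) = 8 + ((-11 + 2) + 24)*(-96) = 8 + (-9 + 24)*(-96) = 8 + 15*(-96) = 8 - 1440 = -1432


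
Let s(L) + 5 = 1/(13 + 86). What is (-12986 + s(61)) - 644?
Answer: -1349864/99 ≈ -13635.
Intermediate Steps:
s(L) = -494/99 (s(L) = -5 + 1/(13 + 86) = -5 + 1/99 = -494/99)
(-12986 + s(61)) - 644 = (-12986 - 494/99) - 644 = -1286108/99 - 644 = -1349864/99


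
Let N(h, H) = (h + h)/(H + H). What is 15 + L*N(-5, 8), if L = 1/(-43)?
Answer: 5165/344 ≈ 15.015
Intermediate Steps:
N(h, H) = h/H (N(h, H) = (2*h)/((2*H)) = (2*h)*(1/(2*H)) = h/H)
L = -1/43 ≈ -0.023256
15 + L*N(-5, 8) = 15 - (-5)/(43*8) = 15 - 1/43*(-5/8) = 15 + 5/344 = 5165/344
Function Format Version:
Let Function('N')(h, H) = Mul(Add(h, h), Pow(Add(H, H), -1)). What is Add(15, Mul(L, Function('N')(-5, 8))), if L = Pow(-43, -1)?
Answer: Rational(5165, 344) ≈ 15.015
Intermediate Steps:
Function('N')(h, H) = Mul(h, Pow(H, -1)) (Function('N')(h, H) = Mul(Mul(2, h), Pow(Mul(2, H), -1)) = Mul(Mul(2, h), Mul(Rational(1, 2), Pow(H, -1))) = Mul(h, Pow(H, -1)))
L = Rational(-1, 43) ≈ -0.023256
Add(15, Mul(L, Function('N')(-5, 8))) = Add(15, Mul(Rational(-1, 43), Mul(-5, Pow(8, -1)))) = Add(15, Mul(Rational(-1, 43), Mul(-5, Rational(1, 8)))) = Add(15, Mul(Rational(-1, 43), Rational(-5, 8))) = Add(15, Rational(5, 344)) = Rational(5165, 344)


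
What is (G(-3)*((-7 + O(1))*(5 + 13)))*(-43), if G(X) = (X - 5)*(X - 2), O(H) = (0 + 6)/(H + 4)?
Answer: 179568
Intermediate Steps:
O(H) = 6/(4 + H)
G(X) = (-5 + X)*(-2 + X)
(G(-3)*((-7 + O(1))*(5 + 13)))*(-43) = ((10 + (-3)² - 7*(-3))*((-7 + 6/(4 + 1))*(5 + 13)))*(-43) = ((10 + 9 + 21)*((-7 + 6/5)*18))*(-43) = (40*((-7 + 6*(⅕))*18))*(-43) = (40*((-7 + 6/5)*18))*(-43) = (40*(-29/5*18))*(-43) = (40*(-522/5))*(-43) = -4176*(-43) = 179568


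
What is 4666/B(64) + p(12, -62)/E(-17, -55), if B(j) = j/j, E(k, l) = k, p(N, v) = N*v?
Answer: 80066/17 ≈ 4709.8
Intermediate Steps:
B(j) = 1
4666/B(64) + p(12, -62)/E(-17, -55) = 4666/1 + (12*(-62))/(-17) = 4666*1 - 744*(-1/17) = 4666 + 744/17 = 80066/17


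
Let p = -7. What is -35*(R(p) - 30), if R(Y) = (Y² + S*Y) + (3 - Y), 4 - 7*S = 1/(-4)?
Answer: -3465/4 ≈ -866.25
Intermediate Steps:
S = 17/28 (S = 4/7 - 1/(7*(-4)) = 4/7 - (-1)/(7*4) = 4/7 - ⅐*(-¼) = 4/7 + 1/28 = 17/28 ≈ 0.60714)
R(Y) = 3 + Y² - 11*Y/28 (R(Y) = (Y² + 17*Y/28) + (3 - Y) = 3 + Y² - 11*Y/28)
-35*(R(p) - 30) = -35*((3 + (-7)² - 11/28*(-7)) - 30) = -35*((3 + 49 + 11/4) - 30) = -35*(219/4 - 30) = -35*99/4 = -3465/4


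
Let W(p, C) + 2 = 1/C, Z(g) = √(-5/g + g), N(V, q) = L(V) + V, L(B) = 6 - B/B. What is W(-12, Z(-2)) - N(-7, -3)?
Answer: √2 ≈ 1.4142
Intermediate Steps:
L(B) = 5 (L(B) = 6 - 1*1 = 6 - 1 = 5)
N(V, q) = 5 + V
Z(g) = √(g - 5/g)
W(p, C) = -2 + 1/C
W(-12, Z(-2)) - N(-7, -3) = (-2 + 1/(√(-2 - 5/(-2)))) - (5 - 7) = (-2 + 1/(√(-2 - 5*(-½)))) - 1*(-2) = (-2 + 1/(√(-2 + 5/2))) + 2 = (-2 + 1/(√(½))) + 2 = (-2 + 1/(√2/2)) + 2 = (-2 + √2) + 2 = √2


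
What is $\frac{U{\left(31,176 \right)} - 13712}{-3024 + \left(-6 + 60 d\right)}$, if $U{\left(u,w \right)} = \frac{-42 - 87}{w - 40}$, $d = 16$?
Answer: $\frac{1864961}{281520} \approx 6.6246$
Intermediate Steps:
$U{\left(u,w \right)} = - \frac{129}{-40 + w}$
$\frac{U{\left(31,176 \right)} - 13712}{-3024 + \left(-6 + 60 d\right)} = \frac{- \frac{129}{-40 + 176} - 13712}{-3024 + \left(-6 + 60 \cdot 16\right)} = \frac{- \frac{129}{136} - 13712}{-3024 + \left(-6 + 960\right)} = \frac{\left(-129\right) \frac{1}{136} - 13712}{-3024 + 954} = \frac{- \frac{129}{136} - 13712}{-2070} = \left(- \frac{1864961}{136}\right) \left(- \frac{1}{2070}\right) = \frac{1864961}{281520}$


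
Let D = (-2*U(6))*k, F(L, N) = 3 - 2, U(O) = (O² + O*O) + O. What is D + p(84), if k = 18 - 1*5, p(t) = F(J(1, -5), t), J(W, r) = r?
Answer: -2027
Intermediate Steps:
U(O) = O + 2*O² (U(O) = (O² + O²) + O = 2*O² + O = O + 2*O²)
F(L, N) = 1
p(t) = 1
k = 13 (k = 18 - 5 = 13)
D = -2028 (D = -12*(1 + 2*6)*13 = -12*(1 + 12)*13 = -12*13*13 = -2*78*13 = -156*13 = -2028)
D + p(84) = -2028 + 1 = -2027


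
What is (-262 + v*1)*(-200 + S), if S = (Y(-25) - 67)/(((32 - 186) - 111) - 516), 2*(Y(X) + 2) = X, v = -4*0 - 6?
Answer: 41839758/781 ≈ 53572.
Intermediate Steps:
v = -6 (v = 0 - 6 = -6)
Y(X) = -2 + X/2
S = 163/1562 (S = ((-2 + (1/2)*(-25)) - 67)/(((32 - 186) - 111) - 516) = ((-2 - 25/2) - 67)/((-154 - 111) - 516) = (-29/2 - 67)/(-265 - 516) = -163/2/(-781) = -163/2*(-1/781) = 163/1562 ≈ 0.10435)
(-262 + v*1)*(-200 + S) = (-262 - 6*1)*(-200 + 163/1562) = (-262 - 6)*(-312237/1562) = -268*(-312237/1562) = 41839758/781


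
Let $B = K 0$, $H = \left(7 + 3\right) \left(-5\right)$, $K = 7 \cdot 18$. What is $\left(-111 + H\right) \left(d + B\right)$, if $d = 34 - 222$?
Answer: $30268$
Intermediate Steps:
$K = 126$
$d = -188$
$H = -50$ ($H = 10 \left(-5\right) = -50$)
$B = 0$ ($B = 126 \cdot 0 = 0$)
$\left(-111 + H\right) \left(d + B\right) = \left(-111 - 50\right) \left(-188 + 0\right) = \left(-161\right) \left(-188\right) = 30268$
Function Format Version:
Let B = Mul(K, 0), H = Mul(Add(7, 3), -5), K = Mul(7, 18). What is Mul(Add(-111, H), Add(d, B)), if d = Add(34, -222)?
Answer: 30268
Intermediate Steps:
K = 126
d = -188
H = -50 (H = Mul(10, -5) = -50)
B = 0 (B = Mul(126, 0) = 0)
Mul(Add(-111, H), Add(d, B)) = Mul(Add(-111, -50), Add(-188, 0)) = Mul(-161, -188) = 30268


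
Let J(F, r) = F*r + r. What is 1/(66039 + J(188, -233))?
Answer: 1/22002 ≈ 4.5450e-5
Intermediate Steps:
J(F, r) = r + F*r
1/(66039 + J(188, -233)) = 1/(66039 - 233*(1 + 188)) = 1/(66039 - 233*189) = 1/(66039 - 44037) = 1/22002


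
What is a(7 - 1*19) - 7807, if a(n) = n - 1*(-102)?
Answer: -7717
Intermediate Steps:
a(n) = 102 + n (a(n) = n + 102 = 102 + n)
a(7 - 1*19) - 7807 = (102 + (7 - 1*19)) - 7807 = (102 + (7 - 19)) - 7807 = (102 - 12) - 7807 = 90 - 7807 = -7717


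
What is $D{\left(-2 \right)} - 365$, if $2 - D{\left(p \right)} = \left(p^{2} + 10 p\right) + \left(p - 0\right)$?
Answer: $-345$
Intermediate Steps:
$D{\left(p \right)} = 2 - p^{2} - 11 p$ ($D{\left(p \right)} = 2 - \left(\left(p^{2} + 10 p\right) + \left(p - 0\right)\right) = 2 - \left(\left(p^{2} + 10 p\right) + \left(p + 0\right)\right) = 2 - \left(\left(p^{2} + 10 p\right) + p\right) = 2 - \left(p^{2} + 11 p\right) = 2 - p^{2} - 11 p$)
$D{\left(-2 \right)} - 365 = \left(2 - \left(-2\right)^{2} - -22\right) - 365 = \left(2 - 4 + 22\right) - 365 = 20 - 365 = -345$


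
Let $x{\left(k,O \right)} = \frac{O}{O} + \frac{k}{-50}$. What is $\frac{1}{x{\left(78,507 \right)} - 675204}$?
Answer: $- \frac{25}{16880114} \approx -1.481 \cdot 10^{-6}$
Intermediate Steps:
$x{\left(k,O \right)} = 1 - \frac{k}{50}$ ($x{\left(k,O \right)} = 1 + k \left(- \frac{1}{50}\right) = 1 - \frac{k}{50}$)
$\frac{1}{x{\left(78,507 \right)} - 675204} = \frac{1}{\left(1 - \frac{39}{25}\right) - 675204} = \frac{1}{- \frac{14}{25} - 675204} = \frac{1}{- \frac{16880114}{25}} = - \frac{25}{16880114}$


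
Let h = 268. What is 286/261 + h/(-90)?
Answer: -2456/1305 ≈ -1.8820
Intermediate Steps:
286/261 + h/(-90) = 286/261 + 268/(-90) = 286*(1/261) + 268*(-1/90) = 286/261 - 134/45 = -2456/1305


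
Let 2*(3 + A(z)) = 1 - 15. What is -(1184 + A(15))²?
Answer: -1378276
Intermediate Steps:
A(z) = -10 (A(z) = -3 + (1 - 15)/2 = -3 + (½)*(-14) = -3 - 7 = -10)
-(1184 + A(15))² = -(1184 - 10)² = -1*1174² = -1*1378276 = -1378276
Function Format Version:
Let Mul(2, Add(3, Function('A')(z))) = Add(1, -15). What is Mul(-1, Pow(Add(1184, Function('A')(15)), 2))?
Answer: -1378276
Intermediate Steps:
Function('A')(z) = -10 (Function('A')(z) = Add(-3, Mul(Rational(1, 2), Add(1, -15))) = Add(-3, Mul(Rational(1, 2), -14)) = Add(-3, -7) = -10)
Mul(-1, Pow(Add(1184, Function('A')(15)), 2)) = Mul(-1, Pow(Add(1184, -10), 2)) = Mul(-1, Pow(1174, 2)) = Mul(-1, 1378276) = -1378276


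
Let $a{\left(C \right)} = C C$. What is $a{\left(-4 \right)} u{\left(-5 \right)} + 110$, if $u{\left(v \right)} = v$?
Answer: $30$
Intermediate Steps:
$a{\left(C \right)} = C^{2}$
$a{\left(-4 \right)} u{\left(-5 \right)} + 110 = \left(-4\right)^{2} \left(-5\right) + 110 = 16 \left(-5\right) + 110 = -80 + 110 = 30$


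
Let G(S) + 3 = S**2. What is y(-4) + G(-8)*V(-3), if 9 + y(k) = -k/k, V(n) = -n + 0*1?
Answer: 173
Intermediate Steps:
G(S) = -3 + S**2
V(n) = -n (V(n) = -n + 0 = -n)
y(k) = -10 (y(k) = -9 - k/k = -9 - 1*1 = -9 - 1 = -10)
y(-4) + G(-8)*V(-3) = -10 + (-3 + (-8)**2)*(-1*(-3)) = -10 + (-3 + 64)*3 = -10 + 61*3 = -10 + 183 = 173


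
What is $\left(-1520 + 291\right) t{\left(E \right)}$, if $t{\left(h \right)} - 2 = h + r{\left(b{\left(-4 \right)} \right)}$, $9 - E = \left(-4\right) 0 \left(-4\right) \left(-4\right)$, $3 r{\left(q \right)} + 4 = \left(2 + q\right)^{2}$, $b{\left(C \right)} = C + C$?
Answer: $- \frac{79885}{3} \approx -26628.0$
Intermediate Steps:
$b{\left(C \right)} = 2 C$
$r{\left(q \right)} = - \frac{4}{3} + \frac{\left(2 + q\right)^{2}}{3}$
$E = 9$ ($E = 9 - \left(-4\right) 0 \left(-4\right) \left(-4\right) = 9 - 0 \left(-4\right) \left(-4\right) = 9 - 0 \left(-4\right) = 9 - 0 = 9 + 0 = 9$)
$t{\left(h \right)} = \frac{38}{3} + h$ ($t{\left(h \right)} = 2 + \left(h + \frac{2 \left(-4\right) \left(4 + 2 \left(-4\right)\right)}{3}\right) = 2 + \left(h + \frac{1}{3} \left(-8\right) \left(4 - 8\right)\right) = 2 + \left(h + \frac{1}{3} \left(-8\right) \left(-4\right)\right) = 2 + \left(h + \frac{32}{3}\right) = 2 + \left(\frac{32}{3} + h\right) = \frac{38}{3} + h$)
$\left(-1520 + 291\right) t{\left(E \right)} = \left(-1520 + 291\right) \left(\frac{38}{3} + 9\right) = \left(-1229\right) \frac{65}{3} = - \frac{79885}{3}$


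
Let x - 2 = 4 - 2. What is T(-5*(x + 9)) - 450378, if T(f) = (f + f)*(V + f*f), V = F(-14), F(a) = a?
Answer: -997808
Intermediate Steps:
x = 4 (x = 2 + (4 - 2) = 2 + 2 = 4)
V = -14
T(f) = 2*f*(-14 + f²) (T(f) = (f + f)*(-14 + f*f) = (2*f)*(-14 + f²) = 2*f*(-14 + f²))
T(-5*(x + 9)) - 450378 = 2*(-5*(4 + 9))*(-14 + (-5*(4 + 9))²) - 450378 = 2*(-5*13)*(-14 + (-5*13)²) - 450378 = 2*(-65)*(-14 + (-65)²) - 450378 = 2*(-65)*(-14 + 4225) - 450378 = 2*(-65)*4211 - 450378 = -547430 - 450378 = -997808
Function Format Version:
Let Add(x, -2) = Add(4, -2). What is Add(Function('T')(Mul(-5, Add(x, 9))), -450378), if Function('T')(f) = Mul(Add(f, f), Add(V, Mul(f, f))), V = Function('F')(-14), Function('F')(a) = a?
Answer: -997808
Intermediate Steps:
x = 4 (x = Add(2, Add(4, -2)) = Add(2, 2) = 4)
V = -14
Function('T')(f) = Mul(2, f, Add(-14, Pow(f, 2))) (Function('T')(f) = Mul(Add(f, f), Add(-14, Mul(f, f))) = Mul(Mul(2, f), Add(-14, Pow(f, 2))) = Mul(2, f, Add(-14, Pow(f, 2))))
Add(Function('T')(Mul(-5, Add(x, 9))), -450378) = Add(Mul(2, Mul(-5, Add(4, 9)), Add(-14, Pow(Mul(-5, Add(4, 9)), 2))), -450378) = Add(Mul(2, Mul(-5, 13), Add(-14, Pow(Mul(-5, 13), 2))), -450378) = Add(Mul(2, -65, Add(-14, Pow(-65, 2))), -450378) = Add(Mul(2, -65, Add(-14, 4225)), -450378) = Add(Mul(2, -65, 4211), -450378) = Add(-547430, -450378) = -997808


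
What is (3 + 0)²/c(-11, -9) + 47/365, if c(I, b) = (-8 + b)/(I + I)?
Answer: 73069/6205 ≈ 11.776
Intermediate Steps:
c(I, b) = (-8 + b)/(2*I) (c(I, b) = (-8 + b)/((2*I)) = (-8 + b)*(1/(2*I)) = (-8 + b)/(2*I))
(3 + 0)²/c(-11, -9) + 47/365 = (3 + 0)²/(((½)*(-8 - 9)/(-11))) + 47/365 = 3²/(((½)*(-1/11)*(-17))) + 47*(1/365) = 9/(17/22) + 47/365 = 9*(22/17) + 47/365 = 198/17 + 47/365 = 73069/6205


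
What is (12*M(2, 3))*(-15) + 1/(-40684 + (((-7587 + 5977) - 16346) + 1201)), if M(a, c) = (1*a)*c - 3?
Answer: -31017061/57439 ≈ -540.00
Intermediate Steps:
M(a, c) = -3 + a*c (M(a, c) = a*c - 3 = -3 + a*c)
(12*M(2, 3))*(-15) + 1/(-40684 + (((-7587 + 5977) - 16346) + 1201)) = (12*(-3 + 2*3))*(-15) + 1/(-40684 + (((-7587 + 5977) - 16346) + 1201)) = (12*(-3 + 6))*(-15) + 1/(-40684 + ((-1610 - 16346) + 1201)) = (12*3)*(-15) + 1/(-40684 + (-17956 + 1201)) = 36*(-15) + 1/(-40684 - 16755) = -540 + 1/(-57439) = -540 - 1/57439 = -31017061/57439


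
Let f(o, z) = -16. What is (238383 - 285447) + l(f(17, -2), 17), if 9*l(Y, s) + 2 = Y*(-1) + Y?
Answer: -423578/9 ≈ -47064.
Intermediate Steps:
l(Y, s) = -2/9 (l(Y, s) = -2/9 + (Y*(-1) + Y)/9 = -2/9 + (-Y + Y)/9 = -2/9 + (⅑)*0 = -2/9 + 0 = -2/9)
(238383 - 285447) + l(f(17, -2), 17) = (238383 - 285447) - 2/9 = -47064 - 2/9 = -423578/9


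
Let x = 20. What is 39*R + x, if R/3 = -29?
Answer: -3373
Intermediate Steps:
R = -87 (R = 3*(-29) = -87)
39*R + x = 39*(-87) + 20 = -3393 + 20 = -3373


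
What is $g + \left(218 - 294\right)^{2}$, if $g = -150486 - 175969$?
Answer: $-320679$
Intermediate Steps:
$g = -326455$ ($g = -150486 - 175969 = -326455$)
$g + \left(218 - 294\right)^{2} = -326455 + \left(218 - 294\right)^{2} = -326455 + \left(-76\right)^{2} = -326455 + 5776 = -320679$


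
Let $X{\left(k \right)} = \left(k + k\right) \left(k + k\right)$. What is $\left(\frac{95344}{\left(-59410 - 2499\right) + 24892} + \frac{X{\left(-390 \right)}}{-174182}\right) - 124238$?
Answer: $- \frac{400543935719890}{3223847547} \approx -1.2424 \cdot 10^{5}$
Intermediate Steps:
$X{\left(k \right)} = 4 k^{2}$ ($X{\left(k \right)} = 2 k 2 k = 4 k^{2}$)
$\left(\frac{95344}{\left(-59410 - 2499\right) + 24892} + \frac{X{\left(-390 \right)}}{-174182}\right) - 124238 = \left(\frac{95344}{\left(-59410 - 2499\right) + 24892} + \frac{4 \left(-390\right)^{2}}{-174182}\right) - 124238 = \left(\frac{95344}{-61909 + 24892} + 4 \cdot 152100 \left(- \frac{1}{174182}\right)\right) - 124238 = \left(\frac{95344}{-37017} + 608400 \left(- \frac{1}{174182}\right)\right) - 124238 = \left(95344 \left(- \frac{1}{37017}\right) - \frac{304200}{87091}\right) - 124238 = \left(- \frac{95344}{37017} - \frac{304200}{87091}\right) - 124238 = - \frac{19564175704}{3223847547} - 124238 = - \frac{400543935719890}{3223847547}$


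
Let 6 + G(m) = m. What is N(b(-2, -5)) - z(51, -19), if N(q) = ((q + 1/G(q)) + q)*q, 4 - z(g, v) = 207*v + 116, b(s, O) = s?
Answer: -15251/4 ≈ -3812.8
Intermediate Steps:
z(g, v) = -112 - 207*v (z(g, v) = 4 - (207*v + 116) = 4 - (116 + 207*v) = 4 + (-116 - 207*v) = -112 - 207*v)
G(m) = -6 + m
N(q) = q*(1/(-6 + q) + 2*q) (N(q) = ((q + 1/(-6 + q)) + q)*q = (1/(-6 + q) + 2*q)*q = q*(1/(-6 + q) + 2*q))
N(b(-2, -5)) - z(51, -19) = -2*(1 + 2*(-2)*(-6 - 2))/(-6 - 2) - (-112 - 207*(-19)) = -2*(1 + 2*(-2)*(-8))/(-8) - (-112 + 3933) = -2*(-⅛)*(1 + 32) - 1*3821 = -2*(-⅛)*33 - 3821 = 33/4 - 3821 = -15251/4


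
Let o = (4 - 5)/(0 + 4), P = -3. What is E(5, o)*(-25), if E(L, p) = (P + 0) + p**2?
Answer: 1175/16 ≈ 73.438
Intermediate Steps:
o = -1/4 ≈ -0.25000
E(L, p) = -3 + p**2 (E(L, p) = (-3 + 0) + p**2 = -3 + p**2)
E(5, o)*(-25) = (-3 + (-1/4)**2)*(-25) = (-3 + 1/16)*(-25) = -47/16*(-25) = 1175/16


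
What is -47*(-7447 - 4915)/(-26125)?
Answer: -581014/26125 ≈ -22.240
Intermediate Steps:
-47*(-7447 - 4915)/(-26125) = -(-581014)*(-1)/26125 = -47*12362/26125 = -581014/26125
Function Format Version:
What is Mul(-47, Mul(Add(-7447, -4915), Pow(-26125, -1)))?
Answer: Rational(-581014, 26125) ≈ -22.240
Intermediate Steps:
Mul(-47, Mul(Add(-7447, -4915), Pow(-26125, -1))) = Mul(-47, Mul(-12362, Rational(-1, 26125))) = Mul(-47, Rational(12362, 26125)) = Rational(-581014, 26125)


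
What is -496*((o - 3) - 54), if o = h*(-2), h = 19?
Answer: 47120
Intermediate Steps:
o = -38 (o = 19*(-2) = -38)
-496*((o - 3) - 54) = -496*((-38 - 3) - 54) = -496*(-41 - 54) = -496*(-95) = 47120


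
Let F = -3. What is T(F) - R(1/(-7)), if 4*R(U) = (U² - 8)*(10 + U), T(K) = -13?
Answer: 9143/1372 ≈ 6.6640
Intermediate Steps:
R(U) = (-8 + U²)*(10 + U)/4 (R(U) = ((U² - 8)*(10 + U))/4 = ((-8 + U²)*(10 + U))/4 = (-8 + U²)*(10 + U)/4)
T(F) - R(1/(-7)) = -13 - (-20 - 2/(-7) + (1/(-7))³/4 + 5*(1/(-7))²/2) = -13 - (-20 - 2*(-⅐) + (-⅐)³/4 + 5*(-⅐)²/2) = -13 - (-20 + 2/7 + (¼)*(-1/343) + (5/2)*(1/49)) = -13 - (-20 + 2/7 - 1/1372 + 5/98) = -13 - 1*(-26979/1372) = -13 + 26979/1372 = 9143/1372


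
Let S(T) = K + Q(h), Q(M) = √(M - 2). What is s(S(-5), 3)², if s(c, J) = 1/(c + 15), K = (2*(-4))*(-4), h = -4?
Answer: (47 + I*√6)⁻² ≈ 0.00044902 - 4.6931e-5*I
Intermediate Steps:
K = 32 (K = -8*(-4) = 32)
Q(M) = √(-2 + M)
S(T) = 32 + I*√6 (S(T) = 32 + √(-2 - 4) = 32 + √(-6) = 32 + I*√6)
s(c, J) = 1/(15 + c)
s(S(-5), 3)² = (1/(15 + (32 + I*√6)))² = (1/(47 + I*√6))² = (47 + I*√6)⁻²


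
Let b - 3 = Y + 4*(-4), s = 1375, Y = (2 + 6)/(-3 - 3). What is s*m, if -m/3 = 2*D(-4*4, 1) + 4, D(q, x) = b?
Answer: 101750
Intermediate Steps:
Y = -4/3 (Y = 8/(-6) = 8*(-⅙) = -4/3 ≈ -1.3333)
b = -43/3 (b = 3 + (-4/3 + 4*(-4)) = 3 + (-4/3 - 16) = 3 - 52/3 = -43/3 ≈ -14.333)
D(q, x) = -43/3
m = 74 (m = -3*(2*(-43/3) + 4) = -3*(-86/3 + 4) = -3*(-74/3) = 74)
s*m = 1375*74 = 101750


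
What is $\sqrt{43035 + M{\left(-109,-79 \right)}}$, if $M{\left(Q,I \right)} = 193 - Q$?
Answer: $\sqrt{43337} \approx 208.18$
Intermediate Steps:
$\sqrt{43035 + M{\left(-109,-79 \right)}} = \sqrt{43035 + \left(193 - -109\right)} = \sqrt{43035 + \left(193 + 109\right)} = \sqrt{43035 + 302} = \sqrt{43337}$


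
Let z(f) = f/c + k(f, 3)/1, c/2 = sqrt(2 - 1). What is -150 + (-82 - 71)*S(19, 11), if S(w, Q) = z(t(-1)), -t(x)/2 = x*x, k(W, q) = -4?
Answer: 615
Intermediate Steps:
c = 2 (c = 2*sqrt(2 - 1) = 2*sqrt(1) = 2*1 = 2)
t(x) = -2*x**2 (t(x) = -2*x*x = -2*x**2)
z(f) = -4 + f/2 (z(f) = f/2 - 4/1 = f*(1/2) - 4*1 = f/2 - 4 = -4 + f/2)
S(w, Q) = -5 (S(w, Q) = -4 + (-2*(-1)**2)/2 = -4 + (-2*1)/2 = -4 + (1/2)*(-2) = -4 - 1 = -5)
-150 + (-82 - 71)*S(19, 11) = -150 + (-82 - 71)*(-5) = -150 - 153*(-5) = -150 + 765 = 615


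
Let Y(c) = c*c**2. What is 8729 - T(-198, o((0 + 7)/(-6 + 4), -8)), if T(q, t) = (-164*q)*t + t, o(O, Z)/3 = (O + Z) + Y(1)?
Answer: 2063257/2 ≈ 1.0316e+6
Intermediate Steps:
Y(c) = c**3
o(O, Z) = 3 + 3*O + 3*Z (o(O, Z) = 3*((O + Z) + 1**3) = 3*((O + Z) + 1) = 3*(1 + O + Z) = 3 + 3*O + 3*Z)
T(q, t) = t - 164*q*t (T(q, t) = -164*q*t + t = t - 164*q*t)
8729 - T(-198, o((0 + 7)/(-6 + 4), -8)) = 8729 - (3 + 3*((0 + 7)/(-6 + 4)) + 3*(-8))*(1 - 164*(-198)) = 8729 - (3 + 3*(7/(-2)) - 24)*(1 + 32472) = 8729 - (3 + 3*(7*(-1/2)) - 24)*32473 = 8729 - (3 + 3*(-7/2) - 24)*32473 = 8729 - (3 - 21/2 - 24)*32473 = 8729 - (-63)*32473/2 = 8729 - 1*(-2045799/2) = 8729 + 2045799/2 = 2063257/2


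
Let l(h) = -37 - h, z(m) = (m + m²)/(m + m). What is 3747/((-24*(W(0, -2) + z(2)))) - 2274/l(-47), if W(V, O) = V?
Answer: -19889/60 ≈ -331.48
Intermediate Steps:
z(m) = (m + m²)/(2*m) (z(m) = (m + m²)/((2*m)) = (m + m²)*(1/(2*m)) = (m + m²)/(2*m))
3747/((-24*(W(0, -2) + z(2)))) - 2274/l(-47) = 3747/((-24*(0 + (½ + (½)*2)))) - 2274/(-37 - 1*(-47)) = 3747/((-24*(0 + (½ + 1)))) - 2274/(-37 + 47) = 3747/((-24*(0 + 3/2))) - 2274/10 = 3747/((-24*3/2)) - 2274*⅒ = 3747/(-36) - 1137/5 = 3747*(-1/36) - 1137/5 = -1249/12 - 1137/5 = -19889/60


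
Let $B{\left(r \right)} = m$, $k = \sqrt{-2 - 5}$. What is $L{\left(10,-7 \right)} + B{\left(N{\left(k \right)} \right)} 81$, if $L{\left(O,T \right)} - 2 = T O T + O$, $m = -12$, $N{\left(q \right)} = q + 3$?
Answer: $-470$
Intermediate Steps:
$k = i \sqrt{7}$ ($k = \sqrt{-7} = i \sqrt{7} \approx 2.6458 i$)
$N{\left(q \right)} = 3 + q$
$L{\left(O,T \right)} = 2 + O + O T^{2}$ ($L{\left(O,T \right)} = 2 + \left(T O T + O\right) = 2 + \left(O T T + O\right) = 2 + \left(O T^{2} + O\right) = 2 + \left(O + O T^{2}\right) = 2 + O + O T^{2}$)
$B{\left(r \right)} = -12$
$L{\left(10,-7 \right)} + B{\left(N{\left(k \right)} \right)} 81 = \left(2 + 10 + 10 \left(-7\right)^{2}\right) - 972 = \left(2 + 10 + 10 \cdot 49\right) - 972 = \left(2 + 10 + 490\right) - 972 = 502 - 972 = -470$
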